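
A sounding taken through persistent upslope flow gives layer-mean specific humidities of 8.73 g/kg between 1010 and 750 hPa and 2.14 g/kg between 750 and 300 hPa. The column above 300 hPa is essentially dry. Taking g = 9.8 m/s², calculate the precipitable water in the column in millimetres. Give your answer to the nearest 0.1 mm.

Precipitable water is the column-integrated vapour mass per unit area: PW = (1/g) Σ q̄ Δp, with q in kg/kg and Δp in Pa (1 kg/m² of water = 1 mm).
Layer 1010–750 hPa: Δp = 260 hPa = 26000 Pa, q̄ = 0.00873 kg/kg → 0.00873 × 26000 / 9.8 = 23.16 mm
Layer 750–300 hPa: Δp = 450 hPa = 45000 Pa, q̄ = 0.00214 kg/kg → 0.00214 × 45000 / 9.8 = 9.83 mm
PW = 23.16 + 9.83 = 32.99 ≈ 33.0 mm.

PW ≈ 33.0 mm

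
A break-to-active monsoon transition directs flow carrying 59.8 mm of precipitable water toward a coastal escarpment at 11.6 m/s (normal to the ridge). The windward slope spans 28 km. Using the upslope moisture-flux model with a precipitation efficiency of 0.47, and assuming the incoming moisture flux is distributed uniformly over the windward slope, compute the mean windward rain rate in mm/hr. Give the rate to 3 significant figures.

Incoming column moisture flux per unit ridge length: F = V × PW = 11.6 × 59.8 = 693.68 mm·m/s.
Spread over the 28 km slope with efficiency ε = 0.47: R = ε·F/W = 0.47 × 693.68 / 28000 m = 1.164e-02 mm/s.
R = 1.164e-02 × 3600 = 41.9 mm/hr.

R ≈ 41.9 mm/hr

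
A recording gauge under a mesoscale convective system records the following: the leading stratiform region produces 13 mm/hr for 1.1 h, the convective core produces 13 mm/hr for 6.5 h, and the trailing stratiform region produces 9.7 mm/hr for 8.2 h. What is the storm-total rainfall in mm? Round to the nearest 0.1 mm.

total ≈ 178.3 mm

Total = Σ Rᵢ Δtᵢ = 13 × 1.1 + 13 × 6.5 + 9.7 × 8.2
      = 14.3 + 84.5 + 79.54 = 178.3 mm.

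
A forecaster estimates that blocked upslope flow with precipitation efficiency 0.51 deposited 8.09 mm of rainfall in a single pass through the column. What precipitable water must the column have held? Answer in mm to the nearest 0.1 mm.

PW = rainfall / ε = 8.09 / 0.51 = 15.9 mm.

PW ≈ 15.9 mm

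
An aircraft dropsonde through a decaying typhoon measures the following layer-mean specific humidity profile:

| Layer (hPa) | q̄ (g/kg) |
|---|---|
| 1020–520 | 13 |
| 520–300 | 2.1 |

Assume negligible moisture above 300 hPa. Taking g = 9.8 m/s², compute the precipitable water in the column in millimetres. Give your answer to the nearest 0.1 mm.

Precipitable water is the column-integrated vapour mass per unit area: PW = (1/g) Σ q̄ Δp, with q in kg/kg and Δp in Pa (1 kg/m² of water = 1 mm).
Layer 1020–520 hPa: Δp = 500 hPa = 50000 Pa, q̄ = 0.013 kg/kg → 0.013 × 50000 / 9.8 = 66.33 mm
Layer 520–300 hPa: Δp = 220 hPa = 22000 Pa, q̄ = 0.0021 kg/kg → 0.0021 × 22000 / 9.8 = 4.71 mm
PW = 66.33 + 4.71 = 71.04 ≈ 71.0 mm.

PW ≈ 71.0 mm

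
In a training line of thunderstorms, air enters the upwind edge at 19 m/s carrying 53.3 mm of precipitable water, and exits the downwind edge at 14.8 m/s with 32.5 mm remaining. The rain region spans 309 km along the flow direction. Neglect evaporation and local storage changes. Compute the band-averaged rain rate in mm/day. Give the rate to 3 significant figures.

R ≈ 149 mm/day

Column moisture flux per unit crosswind length is F = V × PW.
Inflow: F_in = 19 × 53.3 = 1012.7 mm·m/s
Outflow: F_out = 14.8 × 32.5 = 481 mm·m/s
Steady-state rate R = (F_in − F_out)/L = (1012.7 − 481) / 309000 m = 1.721e-03 mm/s.
R = 1.721e-03 × 3600 × 24 = 149 mm/day.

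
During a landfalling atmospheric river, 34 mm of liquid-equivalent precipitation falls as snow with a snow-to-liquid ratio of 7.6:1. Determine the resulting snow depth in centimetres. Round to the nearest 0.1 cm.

Snow depth = liquid × ratio = 34 mm × 7.6 = 258.4 mm = 25.8 cm.

snow depth ≈ 25.8 cm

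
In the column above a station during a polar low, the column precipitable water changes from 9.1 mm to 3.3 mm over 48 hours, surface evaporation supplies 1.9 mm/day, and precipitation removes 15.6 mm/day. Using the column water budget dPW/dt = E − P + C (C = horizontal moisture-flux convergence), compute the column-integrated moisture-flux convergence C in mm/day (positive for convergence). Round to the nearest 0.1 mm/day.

C ≈ 10.8 mm/day

dPW/dt = (3.3 − 9.1) mm / (48/24 day) = -2.900 mm/day.
C = dPW/dt − E + P = (-2.900) − 1.9 + 15.6 = 10.8 mm/day.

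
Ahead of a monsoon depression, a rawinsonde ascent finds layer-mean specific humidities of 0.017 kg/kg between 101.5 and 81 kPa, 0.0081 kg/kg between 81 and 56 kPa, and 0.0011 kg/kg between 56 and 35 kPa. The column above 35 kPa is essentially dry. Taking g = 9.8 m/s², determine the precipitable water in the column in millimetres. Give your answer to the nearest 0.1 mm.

PW ≈ 58.6 mm

Precipitable water is the column-integrated vapour mass per unit area: PW = (1/g) Σ q̄ Δp, with q in kg/kg and Δp in Pa (1 kg/m² of water = 1 mm).
Layer 101.5–81 kPa: Δp = 205 hPa = 20500 Pa, q̄ = 0.017 kg/kg → 0.017 × 20500 / 9.8 = 35.56 mm
Layer 81–56 kPa: Δp = 250 hPa = 25000 Pa, q̄ = 0.0081 kg/kg → 0.0081 × 25000 / 9.8 = 20.66 mm
Layer 56–35 kPa: Δp = 210 hPa = 21000 Pa, q̄ = 0.0011 kg/kg → 0.0011 × 21000 / 9.8 = 2.36 mm
PW = 35.56 + 20.66 + 2.36 = 58.58 ≈ 58.6 mm.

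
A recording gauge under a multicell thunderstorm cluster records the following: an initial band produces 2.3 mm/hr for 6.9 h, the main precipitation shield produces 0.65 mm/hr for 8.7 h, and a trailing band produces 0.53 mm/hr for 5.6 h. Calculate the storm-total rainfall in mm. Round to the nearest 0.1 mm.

total ≈ 24.5 mm

Total = Σ Rᵢ Δtᵢ = 2.3 × 6.9 + 0.65 × 8.7 + 0.53 × 5.6
      = 15.87 + 5.655 + 2.968 = 24.5 mm.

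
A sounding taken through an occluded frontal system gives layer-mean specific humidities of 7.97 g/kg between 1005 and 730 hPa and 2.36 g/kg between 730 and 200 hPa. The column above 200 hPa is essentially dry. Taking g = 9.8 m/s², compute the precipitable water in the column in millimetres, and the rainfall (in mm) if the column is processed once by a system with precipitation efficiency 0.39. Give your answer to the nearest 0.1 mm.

PW ≈ 35.1 mm; rainfall ≈ 13.7 mm

Precipitable water is the column-integrated vapour mass per unit area: PW = (1/g) Σ q̄ Δp, with q in kg/kg and Δp in Pa (1 kg/m² of water = 1 mm).
Layer 1005–730 hPa: Δp = 275 hPa = 27500 Pa, q̄ = 0.00797 kg/kg → 0.00797 × 27500 / 9.8 = 22.36 mm
Layer 730–200 hPa: Δp = 530 hPa = 53000 Pa, q̄ = 0.00236 kg/kg → 0.00236 × 53000 / 9.8 = 12.76 mm
PW = 22.36 + 12.76 = 35.12 ≈ 35.1 mm.
Rainfall = ε × PW = 0.39 × 35.1 = 13.7 mm.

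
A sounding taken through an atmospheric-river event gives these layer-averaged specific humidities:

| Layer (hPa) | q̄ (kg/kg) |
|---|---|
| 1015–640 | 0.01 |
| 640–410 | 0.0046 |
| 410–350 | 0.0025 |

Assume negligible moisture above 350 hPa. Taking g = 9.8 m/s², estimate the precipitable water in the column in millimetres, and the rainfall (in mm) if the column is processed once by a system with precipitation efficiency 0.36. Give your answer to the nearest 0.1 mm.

PW ≈ 50.6 mm; rainfall ≈ 18.2 mm

Precipitable water is the column-integrated vapour mass per unit area: PW = (1/g) Σ q̄ Δp, with q in kg/kg and Δp in Pa (1 kg/m² of water = 1 mm).
Layer 1015–640 hPa: Δp = 375 hPa = 37500 Pa, q̄ = 0.01 kg/kg → 0.01 × 37500 / 9.8 = 38.27 mm
Layer 640–410 hPa: Δp = 230 hPa = 23000 Pa, q̄ = 0.0046 kg/kg → 0.0046 × 23000 / 9.8 = 10.80 mm
Layer 410–350 hPa: Δp = 60 hPa = 6000 Pa, q̄ = 0.0025 kg/kg → 0.0025 × 6000 / 9.8 = 1.53 mm
PW = 38.27 + 10.80 + 1.53 = 50.60 ≈ 50.6 mm.
Rainfall = ε × PW = 0.36 × 50.6 = 18.2 mm.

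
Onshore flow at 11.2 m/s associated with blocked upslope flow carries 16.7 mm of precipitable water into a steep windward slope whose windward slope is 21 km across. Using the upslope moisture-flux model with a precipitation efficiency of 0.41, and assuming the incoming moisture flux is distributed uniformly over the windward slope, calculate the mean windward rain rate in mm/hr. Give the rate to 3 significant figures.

Incoming column moisture flux per unit ridge length: F = V × PW = 11.2 × 16.7 = 187.04 mm·m/s.
Spread over the 21 km slope with efficiency ε = 0.41: R = ε·F/W = 0.41 × 187.04 / 21000 m = 3.652e-03 mm/s.
R = 3.652e-03 × 3600 = 13.1 mm/hr.

R ≈ 13.1 mm/hr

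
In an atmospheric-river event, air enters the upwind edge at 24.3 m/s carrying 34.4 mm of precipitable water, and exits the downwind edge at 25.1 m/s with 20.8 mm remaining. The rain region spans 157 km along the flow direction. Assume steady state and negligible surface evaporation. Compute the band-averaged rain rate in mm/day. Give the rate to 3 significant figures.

R ≈ 173 mm/day

Column moisture flux per unit crosswind length is F = V × PW.
Inflow: F_in = 24.3 × 34.4 = 835.92 mm·m/s
Outflow: F_out = 25.1 × 20.8 = 522.08 mm·m/s
Steady-state rate R = (F_in − F_out)/L = (835.92 − 522.08) / 157000 m = 1.999e-03 mm/s.
R = 1.999e-03 × 3600 × 24 = 173 mm/day.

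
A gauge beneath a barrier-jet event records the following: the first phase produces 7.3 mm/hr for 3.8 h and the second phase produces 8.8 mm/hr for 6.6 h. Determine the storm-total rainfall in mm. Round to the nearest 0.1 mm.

total ≈ 85.8 mm

Total = Σ Rᵢ Δtᵢ = 7.3 × 3.8 + 8.8 × 6.6
      = 27.74 + 58.08 = 85.8 mm.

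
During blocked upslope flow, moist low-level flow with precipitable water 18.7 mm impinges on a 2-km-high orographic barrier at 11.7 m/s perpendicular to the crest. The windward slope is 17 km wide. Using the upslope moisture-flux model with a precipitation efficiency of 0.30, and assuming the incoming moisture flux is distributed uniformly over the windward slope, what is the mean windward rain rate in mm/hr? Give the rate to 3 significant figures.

R ≈ 13.9 mm/hr

Incoming column moisture flux per unit ridge length: F = V × PW = 11.7 × 18.7 = 218.79 mm·m/s.
Spread over the 17 km slope with efficiency ε = 0.30: R = ε·F/W = 0.30 × 218.79 / 17000 m = 3.861e-03 mm/s.
R = 3.861e-03 × 3600 = 13.9 mm/hr.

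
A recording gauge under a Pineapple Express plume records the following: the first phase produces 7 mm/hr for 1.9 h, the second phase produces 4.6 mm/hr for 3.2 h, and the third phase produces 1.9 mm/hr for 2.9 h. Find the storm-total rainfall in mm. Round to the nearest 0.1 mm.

Total = Σ Rᵢ Δtᵢ = 7 × 1.9 + 4.6 × 3.2 + 1.9 × 2.9
      = 13.3 + 14.72 + 5.51 = 33.5 mm.

total ≈ 33.5 mm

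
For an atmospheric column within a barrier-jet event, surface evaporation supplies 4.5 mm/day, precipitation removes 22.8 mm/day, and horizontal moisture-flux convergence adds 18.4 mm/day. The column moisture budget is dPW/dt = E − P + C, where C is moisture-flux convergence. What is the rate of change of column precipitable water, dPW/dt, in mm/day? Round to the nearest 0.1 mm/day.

dPW/dt = E − P + C = 4.5 − 22.8 + (18.4) = 0.1 mm/day.

dPW/dt ≈ 0.1 mm/day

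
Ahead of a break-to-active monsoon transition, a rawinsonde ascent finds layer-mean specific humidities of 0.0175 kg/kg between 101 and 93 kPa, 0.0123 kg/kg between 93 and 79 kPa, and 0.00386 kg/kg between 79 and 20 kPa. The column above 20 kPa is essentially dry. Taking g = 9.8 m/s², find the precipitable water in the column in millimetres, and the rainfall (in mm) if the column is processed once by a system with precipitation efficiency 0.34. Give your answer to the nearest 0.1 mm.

Precipitable water is the column-integrated vapour mass per unit area: PW = (1/g) Σ q̄ Δp, with q in kg/kg and Δp in Pa (1 kg/m² of water = 1 mm).
Layer 101–93 kPa: Δp = 80 hPa = 8000 Pa, q̄ = 0.0175 kg/kg → 0.0175 × 8000 / 9.8 = 14.29 mm
Layer 93–79 kPa: Δp = 140 hPa = 14000 Pa, q̄ = 0.0123 kg/kg → 0.0123 × 14000 / 9.8 = 17.57 mm
Layer 79–20 kPa: Δp = 590 hPa = 59000 Pa, q̄ = 0.00386 kg/kg → 0.00386 × 59000 / 9.8 = 23.24 mm
PW = 14.29 + 17.57 + 23.24 = 55.10 ≈ 55.1 mm.
Rainfall = ε × PW = 0.34 × 55.1 = 18.7 mm.

PW ≈ 55.1 mm; rainfall ≈ 18.7 mm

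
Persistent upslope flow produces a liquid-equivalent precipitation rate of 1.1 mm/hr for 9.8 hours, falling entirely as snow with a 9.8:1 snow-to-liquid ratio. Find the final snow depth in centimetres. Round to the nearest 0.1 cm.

Liquid-equivalent depth = 1.1 × 9.8 = 10.78 mm.
Snow depth = 10.78 mm × 9.8 = 105.644 mm = 10.6 cm.

snow depth ≈ 10.6 cm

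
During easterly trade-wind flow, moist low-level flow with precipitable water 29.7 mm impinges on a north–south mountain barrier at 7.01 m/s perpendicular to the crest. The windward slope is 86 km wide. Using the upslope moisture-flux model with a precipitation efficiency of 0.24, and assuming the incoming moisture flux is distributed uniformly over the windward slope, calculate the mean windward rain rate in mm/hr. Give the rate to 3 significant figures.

Incoming column moisture flux per unit ridge length: F = V × PW = 7.01 × 29.7 = 208.197 mm·m/s.
Spread over the 86 km slope with efficiency ε = 0.24: R = ε·F/W = 0.24 × 208.197 / 86000 m = 5.810e-04 mm/s.
R = 5.810e-04 × 3600 = 2.09 mm/hr.

R ≈ 2.09 mm/hr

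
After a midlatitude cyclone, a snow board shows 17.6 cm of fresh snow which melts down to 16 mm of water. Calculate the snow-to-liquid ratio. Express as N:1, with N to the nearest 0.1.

ratio ≈ 11.0

Ratio = snow depth / SWE = 176 mm / 16 mm = 11.0, i.e. 11.0:1.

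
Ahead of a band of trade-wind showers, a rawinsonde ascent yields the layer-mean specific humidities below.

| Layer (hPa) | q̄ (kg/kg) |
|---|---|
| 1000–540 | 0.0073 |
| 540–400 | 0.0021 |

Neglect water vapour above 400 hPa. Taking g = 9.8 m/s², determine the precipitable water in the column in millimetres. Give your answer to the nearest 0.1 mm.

PW ≈ 37.3 mm

Precipitable water is the column-integrated vapour mass per unit area: PW = (1/g) Σ q̄ Δp, with q in kg/kg and Δp in Pa (1 kg/m² of water = 1 mm).
Layer 1000–540 hPa: Δp = 460 hPa = 46000 Pa, q̄ = 0.0073 kg/kg → 0.0073 × 46000 / 9.8 = 34.27 mm
Layer 540–400 hPa: Δp = 140 hPa = 14000 Pa, q̄ = 0.0021 kg/kg → 0.0021 × 14000 / 9.8 = 3.00 mm
PW = 34.27 + 3.00 = 37.27 ≈ 37.3 mm.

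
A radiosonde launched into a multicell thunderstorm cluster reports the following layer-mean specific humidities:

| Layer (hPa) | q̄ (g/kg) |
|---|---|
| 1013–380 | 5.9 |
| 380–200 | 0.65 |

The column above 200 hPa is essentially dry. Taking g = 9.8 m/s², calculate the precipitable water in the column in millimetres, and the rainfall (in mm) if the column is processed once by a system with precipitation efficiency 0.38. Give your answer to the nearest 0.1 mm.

PW ≈ 39.3 mm; rainfall ≈ 14.9 mm

Precipitable water is the column-integrated vapour mass per unit area: PW = (1/g) Σ q̄ Δp, with q in kg/kg and Δp in Pa (1 kg/m² of water = 1 mm).
Layer 1013–380 hPa: Δp = 633 hPa = 63300 Pa, q̄ = 0.0059 kg/kg → 0.0059 × 63300 / 9.8 = 38.11 mm
Layer 380–200 hPa: Δp = 180 hPa = 18000 Pa, q̄ = 0.00065 kg/kg → 0.00065 × 18000 / 9.8 = 1.19 mm
PW = 38.11 + 1.19 = 39.30 ≈ 39.3 mm.
Rainfall = ε × PW = 0.38 × 39.3 = 14.9 mm.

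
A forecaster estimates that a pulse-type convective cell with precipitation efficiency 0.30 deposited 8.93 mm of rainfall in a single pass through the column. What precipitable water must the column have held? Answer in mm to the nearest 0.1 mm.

PW ≈ 29.8 mm

PW = rainfall / ε = 8.93 / 0.30 = 29.8 mm.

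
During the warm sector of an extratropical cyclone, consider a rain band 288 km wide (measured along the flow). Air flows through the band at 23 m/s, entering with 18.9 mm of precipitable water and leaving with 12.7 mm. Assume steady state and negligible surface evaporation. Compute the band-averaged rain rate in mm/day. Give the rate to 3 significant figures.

R ≈ 42.8 mm/day

Column moisture flux per unit crosswind length is F = V × PW.
Inflow: F_in = 23 × 18.9 = 434.7 mm·m/s
Outflow: F_out = 23 × 12.7 = 292.1 mm·m/s
Steady-state rate R = (F_in − F_out)/L = (434.7 − 292.1) / 288000 m = 4.951e-04 mm/s.
R = 4.951e-04 × 3600 × 24 = 42.8 mm/day.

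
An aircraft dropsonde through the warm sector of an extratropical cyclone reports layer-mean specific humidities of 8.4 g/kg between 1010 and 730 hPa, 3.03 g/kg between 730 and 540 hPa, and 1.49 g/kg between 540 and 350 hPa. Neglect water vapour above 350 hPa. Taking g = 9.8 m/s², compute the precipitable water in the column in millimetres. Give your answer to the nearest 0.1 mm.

PW ≈ 32.8 mm

Precipitable water is the column-integrated vapour mass per unit area: PW = (1/g) Σ q̄ Δp, with q in kg/kg and Δp in Pa (1 kg/m² of water = 1 mm).
Layer 1010–730 hPa: Δp = 280 hPa = 28000 Pa, q̄ = 0.0084 kg/kg → 0.0084 × 28000 / 9.8 = 24.00 mm
Layer 730–540 hPa: Δp = 190 hPa = 19000 Pa, q̄ = 0.00303 kg/kg → 0.00303 × 19000 / 9.8 = 5.87 mm
Layer 540–350 hPa: Δp = 190 hPa = 19000 Pa, q̄ = 0.00149 kg/kg → 0.00149 × 19000 / 9.8 = 2.89 mm
PW = 24.00 + 5.87 + 2.89 = 32.76 ≈ 32.8 mm.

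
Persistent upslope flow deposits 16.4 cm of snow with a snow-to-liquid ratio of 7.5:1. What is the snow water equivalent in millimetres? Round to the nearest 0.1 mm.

SWE ≈ 21.9 mm

SWE = snow depth / ratio = 16.4 cm / 7.5 = 2.187 cm = 21.9 mm.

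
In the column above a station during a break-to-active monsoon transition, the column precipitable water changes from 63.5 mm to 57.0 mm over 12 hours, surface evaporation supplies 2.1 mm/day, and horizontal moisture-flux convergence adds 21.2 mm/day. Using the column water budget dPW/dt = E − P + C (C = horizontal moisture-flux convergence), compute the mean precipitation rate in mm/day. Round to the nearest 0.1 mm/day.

dPW/dt = (57.0 − 63.5) mm / (12/24 day) = -13.000 mm/day.
P = E + C − dPW/dt = 2.1 + (21.2) − (-13.000) = 36.3 mm/day.

P ≈ 36.3 mm/day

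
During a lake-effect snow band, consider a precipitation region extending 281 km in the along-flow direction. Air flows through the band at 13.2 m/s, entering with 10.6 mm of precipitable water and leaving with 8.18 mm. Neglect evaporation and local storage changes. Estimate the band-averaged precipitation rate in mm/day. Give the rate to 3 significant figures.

R ≈ 9.82 mm/day

Column moisture flux per unit crosswind length is F = V × PW.
Inflow: F_in = 13.2 × 10.6 = 139.92 mm·m/s
Outflow: F_out = 13.2 × 8.18 = 107.976 mm·m/s
Steady-state rate R = (F_in − F_out)/L = (139.92 − 107.976) / 281000 m = 1.137e-04 mm/s.
R = 1.137e-04 × 3600 × 24 = 9.82 mm/day.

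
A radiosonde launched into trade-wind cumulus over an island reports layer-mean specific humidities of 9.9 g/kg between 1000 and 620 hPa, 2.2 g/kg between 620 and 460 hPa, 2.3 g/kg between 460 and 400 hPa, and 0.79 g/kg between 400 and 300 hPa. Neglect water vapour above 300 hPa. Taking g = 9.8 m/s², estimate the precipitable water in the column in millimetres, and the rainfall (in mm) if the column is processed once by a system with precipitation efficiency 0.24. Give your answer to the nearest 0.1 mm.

Precipitable water is the column-integrated vapour mass per unit area: PW = (1/g) Σ q̄ Δp, with q in kg/kg and Δp in Pa (1 kg/m² of water = 1 mm).
Layer 1000–620 hPa: Δp = 380 hPa = 38000 Pa, q̄ = 0.0099 kg/kg → 0.0099 × 38000 / 9.8 = 38.39 mm
Layer 620–460 hPa: Δp = 160 hPa = 16000 Pa, q̄ = 0.0022 kg/kg → 0.0022 × 16000 / 9.8 = 3.59 mm
Layer 460–400 hPa: Δp = 60 hPa = 6000 Pa, q̄ = 0.0023 kg/kg → 0.0023 × 6000 / 9.8 = 1.41 mm
Layer 400–300 hPa: Δp = 100 hPa = 10000 Pa, q̄ = 0.00079 kg/kg → 0.00079 × 10000 / 9.8 = 0.81 mm
PW = 38.39 + 3.59 + 1.41 + 0.81 = 44.20 ≈ 44.2 mm.
Rainfall = ε × PW = 0.24 × 44.2 = 10.6 mm.

PW ≈ 44.2 mm; rainfall ≈ 10.6 mm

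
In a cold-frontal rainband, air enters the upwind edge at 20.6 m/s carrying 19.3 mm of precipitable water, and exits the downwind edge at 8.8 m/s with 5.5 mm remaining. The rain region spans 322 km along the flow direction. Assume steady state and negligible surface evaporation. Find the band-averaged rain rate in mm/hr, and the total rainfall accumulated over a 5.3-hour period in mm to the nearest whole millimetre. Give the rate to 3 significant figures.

Column moisture flux per unit crosswind length is F = V × PW.
Inflow: F_in = 20.6 × 19.3 = 397.58 mm·m/s
Outflow: F_out = 8.8 × 5.5 = 48.4 mm·m/s
Steady-state rate R = (F_in − F_out)/L = (397.58 − 48.4) / 322000 m = 1.084e-03 mm/s.
R = 1.084e-03 × 3600 = 3.90 mm/hr.
Over 5.3 h: total = 3.90 × 5.3 = 20.67 ≈ 21 mm.

R ≈ 3.90 mm/hr; total ≈ 21 mm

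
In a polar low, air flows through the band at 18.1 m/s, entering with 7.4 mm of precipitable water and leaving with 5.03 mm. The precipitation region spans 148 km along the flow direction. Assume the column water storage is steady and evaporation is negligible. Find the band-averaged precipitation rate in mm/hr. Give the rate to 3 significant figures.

R ≈ 1.04 mm/hr

Column moisture flux per unit crosswind length is F = V × PW.
Inflow: F_in = 18.1 × 7.4 = 133.94 mm·m/s
Outflow: F_out = 18.1 × 5.03 = 91.043 mm·m/s
Steady-state rate R = (F_in − F_out)/L = (133.94 − 91.043) / 148000 m = 2.898e-04 mm/s.
R = 2.898e-04 × 3600 = 1.04 mm/hr.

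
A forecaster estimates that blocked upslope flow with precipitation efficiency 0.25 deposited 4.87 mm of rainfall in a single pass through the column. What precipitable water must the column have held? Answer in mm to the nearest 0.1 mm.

PW ≈ 19.5 mm

PW = rainfall / ε = 4.87 / 0.25 = 19.5 mm.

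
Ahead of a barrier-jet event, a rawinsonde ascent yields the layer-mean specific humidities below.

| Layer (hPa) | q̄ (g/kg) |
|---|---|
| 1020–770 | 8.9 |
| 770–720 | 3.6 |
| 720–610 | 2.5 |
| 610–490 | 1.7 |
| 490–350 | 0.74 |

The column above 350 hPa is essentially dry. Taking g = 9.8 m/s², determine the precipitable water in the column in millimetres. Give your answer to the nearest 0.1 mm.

PW ≈ 30.5 mm

Precipitable water is the column-integrated vapour mass per unit area: PW = (1/g) Σ q̄ Δp, with q in kg/kg and Δp in Pa (1 kg/m² of water = 1 mm).
Layer 1020–770 hPa: Δp = 250 hPa = 25000 Pa, q̄ = 0.0089 kg/kg → 0.0089 × 25000 / 9.8 = 22.70 mm
Layer 770–720 hPa: Δp = 50 hPa = 5000 Pa, q̄ = 0.0036 kg/kg → 0.0036 × 5000 / 9.8 = 1.84 mm
Layer 720–610 hPa: Δp = 110 hPa = 11000 Pa, q̄ = 0.0025 kg/kg → 0.0025 × 11000 / 9.8 = 2.81 mm
Layer 610–490 hPa: Δp = 120 hPa = 12000 Pa, q̄ = 0.0017 kg/kg → 0.0017 × 12000 / 9.8 = 2.08 mm
Layer 490–350 hPa: Δp = 140 hPa = 14000 Pa, q̄ = 0.00074 kg/kg → 0.00074 × 14000 / 9.8 = 1.06 mm
PW = 22.70 + 1.84 + 2.81 + 2.08 + 1.06 = 30.49 ≈ 30.5 mm.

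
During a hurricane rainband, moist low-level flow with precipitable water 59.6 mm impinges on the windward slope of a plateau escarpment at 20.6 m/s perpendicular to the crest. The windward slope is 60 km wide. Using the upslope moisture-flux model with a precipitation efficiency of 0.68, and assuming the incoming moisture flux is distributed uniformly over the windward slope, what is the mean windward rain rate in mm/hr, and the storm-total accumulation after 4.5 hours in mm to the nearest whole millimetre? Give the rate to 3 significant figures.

R ≈ 50.1 mm/hr; total ≈ 225 mm

Incoming column moisture flux per unit ridge length: F = V × PW = 20.6 × 59.6 = 1227.76 mm·m/s.
Spread over the 60 km slope with efficiency ε = 0.68: R = ε·F/W = 0.68 × 1227.76 / 60000 m = 1.391e-02 mm/s.
R = 1.391e-02 × 3600 = 50.1 mm/hr.
Over 4.5 h: total = 50.1 × 4.5 = 225.45 ≈ 225 mm.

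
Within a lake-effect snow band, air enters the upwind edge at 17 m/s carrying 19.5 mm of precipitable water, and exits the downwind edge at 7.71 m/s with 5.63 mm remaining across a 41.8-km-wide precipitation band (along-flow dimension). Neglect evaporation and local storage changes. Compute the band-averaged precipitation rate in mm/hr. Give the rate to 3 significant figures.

Column moisture flux per unit crosswind length is F = V × PW.
Inflow: F_in = 17 × 19.5 = 331.5 mm·m/s
Outflow: F_out = 7.71 × 5.63 = 43.4073 mm·m/s
Steady-state rate R = (F_in − F_out)/L = (331.5 − 43.4073) / 41800 m = 6.892e-03 mm/s.
R = 6.892e-03 × 3600 = 24.8 mm/hr.

R ≈ 24.8 mm/hr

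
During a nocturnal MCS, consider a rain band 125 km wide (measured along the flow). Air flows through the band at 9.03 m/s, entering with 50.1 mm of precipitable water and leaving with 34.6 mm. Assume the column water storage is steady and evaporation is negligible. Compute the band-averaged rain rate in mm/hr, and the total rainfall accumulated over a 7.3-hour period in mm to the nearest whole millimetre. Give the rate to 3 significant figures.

R ≈ 4.03 mm/hr; total ≈ 29 mm

Column moisture flux per unit crosswind length is F = V × PW.
Inflow: F_in = 9.03 × 50.1 = 452.403 mm·m/s
Outflow: F_out = 9.03 × 34.6 = 312.438 mm·m/s
Steady-state rate R = (F_in − F_out)/L = (452.403 − 312.438) / 125000 m = 1.120e-03 mm/s.
R = 1.120e-03 × 3600 = 4.03 mm/hr.
Over 7.3 h: total = 4.03 × 7.3 = 29.419 ≈ 29 mm.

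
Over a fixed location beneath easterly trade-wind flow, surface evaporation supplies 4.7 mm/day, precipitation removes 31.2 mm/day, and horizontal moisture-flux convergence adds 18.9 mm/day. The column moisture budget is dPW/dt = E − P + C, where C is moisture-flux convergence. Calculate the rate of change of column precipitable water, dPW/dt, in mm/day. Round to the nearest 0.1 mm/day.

dPW/dt = E − P + C = 4.7 − 31.2 + (18.9) = -7.6 mm/day.

dPW/dt ≈ -7.6 mm/day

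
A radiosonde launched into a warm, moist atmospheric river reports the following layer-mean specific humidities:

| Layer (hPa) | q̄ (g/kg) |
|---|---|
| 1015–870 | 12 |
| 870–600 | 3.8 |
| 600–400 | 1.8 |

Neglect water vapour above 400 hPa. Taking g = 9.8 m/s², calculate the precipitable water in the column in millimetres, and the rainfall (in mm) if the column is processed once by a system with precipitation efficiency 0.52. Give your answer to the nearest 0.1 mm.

PW ≈ 31.9 mm; rainfall ≈ 16.6 mm

Precipitable water is the column-integrated vapour mass per unit area: PW = (1/g) Σ q̄ Δp, with q in kg/kg and Δp in Pa (1 kg/m² of water = 1 mm).
Layer 1015–870 hPa: Δp = 145 hPa = 14500 Pa, q̄ = 0.012 kg/kg → 0.012 × 14500 / 9.8 = 17.76 mm
Layer 870–600 hPa: Δp = 270 hPa = 27000 Pa, q̄ = 0.0038 kg/kg → 0.0038 × 27000 / 9.8 = 10.47 mm
Layer 600–400 hPa: Δp = 200 hPa = 20000 Pa, q̄ = 0.0018 kg/kg → 0.0018 × 20000 / 9.8 = 3.67 mm
PW = 17.76 + 10.47 + 3.67 = 31.90 ≈ 31.9 mm.
Rainfall = ε × PW = 0.52 × 31.9 = 16.6 mm.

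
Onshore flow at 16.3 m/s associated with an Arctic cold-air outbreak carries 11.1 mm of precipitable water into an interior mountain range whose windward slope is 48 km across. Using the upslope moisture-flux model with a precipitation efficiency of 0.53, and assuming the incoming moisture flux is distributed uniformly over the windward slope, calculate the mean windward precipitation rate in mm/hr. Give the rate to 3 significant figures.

R ≈ 7.19 mm/hr

Incoming column moisture flux per unit ridge length: F = V × PW = 16.3 × 11.1 = 180.93 mm·m/s.
Spread over the 48 km slope with efficiency ε = 0.53: R = ε·F/W = 0.53 × 180.93 / 48000 m = 1.998e-03 mm/s.
R = 1.998e-03 × 3600 = 7.19 mm/hr.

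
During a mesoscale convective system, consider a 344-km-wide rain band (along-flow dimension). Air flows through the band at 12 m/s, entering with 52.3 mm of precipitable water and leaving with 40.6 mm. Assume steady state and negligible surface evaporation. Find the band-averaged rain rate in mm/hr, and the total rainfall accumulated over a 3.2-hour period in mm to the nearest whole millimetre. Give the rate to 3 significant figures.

R ≈ 1.47 mm/hr; total ≈ 5 mm

Column moisture flux per unit crosswind length is F = V × PW.
Inflow: F_in = 12 × 52.3 = 627.6 mm·m/s
Outflow: F_out = 12 × 40.6 = 487.2 mm·m/s
Steady-state rate R = (F_in − F_out)/L = (627.6 − 487.2) / 344000 m = 4.081e-04 mm/s.
R = 4.081e-04 × 3600 = 1.47 mm/hr.
Over 3.2 h: total = 1.47 × 3.2 = 4.704 ≈ 5 mm.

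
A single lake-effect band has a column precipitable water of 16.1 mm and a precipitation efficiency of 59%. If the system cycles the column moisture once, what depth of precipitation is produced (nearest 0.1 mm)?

precipitation ≈ 9.5 mm

Precipitation = ε × PW = 0.59 × 16.1 = 9.5 mm.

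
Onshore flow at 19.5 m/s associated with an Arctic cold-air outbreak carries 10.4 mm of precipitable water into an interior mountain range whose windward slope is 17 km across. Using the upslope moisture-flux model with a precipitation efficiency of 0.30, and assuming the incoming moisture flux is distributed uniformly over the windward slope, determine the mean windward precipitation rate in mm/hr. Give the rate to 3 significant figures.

R ≈ 12.9 mm/hr

Incoming column moisture flux per unit ridge length: F = V × PW = 19.5 × 10.4 = 202.8 mm·m/s.
Spread over the 17 km slope with efficiency ε = 0.30: R = ε·F/W = 0.30 × 202.8 / 17000 m = 3.579e-03 mm/s.
R = 3.579e-03 × 3600 = 12.9 mm/hr.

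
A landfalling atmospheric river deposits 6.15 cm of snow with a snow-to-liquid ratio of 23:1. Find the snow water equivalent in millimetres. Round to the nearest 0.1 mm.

SWE = snow depth / ratio = 6.15 cm / 23 = 0.267 cm = 2.7 mm.

SWE ≈ 2.7 mm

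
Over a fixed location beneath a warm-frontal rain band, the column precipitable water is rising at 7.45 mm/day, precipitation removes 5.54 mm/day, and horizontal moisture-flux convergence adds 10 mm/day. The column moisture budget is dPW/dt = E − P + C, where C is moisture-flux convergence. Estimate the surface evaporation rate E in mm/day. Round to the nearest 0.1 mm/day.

E ≈ 3.0 mm/day

dPW/dt = +7.45 mm/day.
E = dPW/dt + P − C = (+7.45) + 5.54 − (10) = 3.0 mm/day.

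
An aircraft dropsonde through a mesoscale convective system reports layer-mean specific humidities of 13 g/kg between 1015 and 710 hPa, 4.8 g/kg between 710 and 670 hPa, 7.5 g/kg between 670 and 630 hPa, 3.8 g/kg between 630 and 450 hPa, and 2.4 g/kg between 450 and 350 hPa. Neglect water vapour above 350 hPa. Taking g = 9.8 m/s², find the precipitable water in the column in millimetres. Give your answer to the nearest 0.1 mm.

Precipitable water is the column-integrated vapour mass per unit area: PW = (1/g) Σ q̄ Δp, with q in kg/kg and Δp in Pa (1 kg/m² of water = 1 mm).
Layer 1015–710 hPa: Δp = 305 hPa = 30500 Pa, q̄ = 0.013 kg/kg → 0.013 × 30500 / 9.8 = 40.46 mm
Layer 710–670 hPa: Δp = 40 hPa = 4000 Pa, q̄ = 0.0048 kg/kg → 0.0048 × 4000 / 9.8 = 1.96 mm
Layer 670–630 hPa: Δp = 40 hPa = 4000 Pa, q̄ = 0.0075 kg/kg → 0.0075 × 4000 / 9.8 = 3.06 mm
Layer 630–450 hPa: Δp = 180 hPa = 18000 Pa, q̄ = 0.0038 kg/kg → 0.0038 × 18000 / 9.8 = 6.98 mm
Layer 450–350 hPa: Δp = 100 hPa = 10000 Pa, q̄ = 0.0024 kg/kg → 0.0024 × 10000 / 9.8 = 2.45 mm
PW = 40.46 + 1.96 + 3.06 + 6.98 + 2.45 = 54.91 ≈ 54.9 mm.

PW ≈ 54.9 mm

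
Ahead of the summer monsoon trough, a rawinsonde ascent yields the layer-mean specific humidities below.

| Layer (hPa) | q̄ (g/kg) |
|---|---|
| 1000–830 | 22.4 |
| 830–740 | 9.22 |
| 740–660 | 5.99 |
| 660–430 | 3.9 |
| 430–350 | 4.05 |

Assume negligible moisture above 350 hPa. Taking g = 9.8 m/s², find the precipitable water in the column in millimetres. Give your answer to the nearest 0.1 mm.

Precipitable water is the column-integrated vapour mass per unit area: PW = (1/g) Σ q̄ Δp, with q in kg/kg and Δp in Pa (1 kg/m² of water = 1 mm).
Layer 1000–830 hPa: Δp = 170 hPa = 17000 Pa, q̄ = 0.0224 kg/kg → 0.0224 × 17000 / 9.8 = 38.86 mm
Layer 830–740 hPa: Δp = 90 hPa = 9000 Pa, q̄ = 0.00922 kg/kg → 0.00922 × 9000 / 9.8 = 8.47 mm
Layer 740–660 hPa: Δp = 80 hPa = 8000 Pa, q̄ = 0.00599 kg/kg → 0.00599 × 8000 / 9.8 = 4.89 mm
Layer 660–430 hPa: Δp = 230 hPa = 23000 Pa, q̄ = 0.0039 kg/kg → 0.0039 × 23000 / 9.8 = 9.15 mm
Layer 430–350 hPa: Δp = 80 hPa = 8000 Pa, q̄ = 0.00405 kg/kg → 0.00405 × 8000 / 9.8 = 3.31 mm
PW = 38.86 + 8.47 + 4.89 + 9.15 + 3.31 = 64.68 ≈ 64.7 mm.

PW ≈ 64.7 mm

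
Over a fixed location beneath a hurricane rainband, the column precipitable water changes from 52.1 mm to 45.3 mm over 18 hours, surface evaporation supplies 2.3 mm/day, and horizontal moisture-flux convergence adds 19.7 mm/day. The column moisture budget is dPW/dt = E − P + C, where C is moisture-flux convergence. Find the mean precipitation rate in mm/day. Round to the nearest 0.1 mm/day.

dPW/dt = (45.3 − 52.1) mm / (18/24 day) = -9.067 mm/day.
P = E + C − dPW/dt = 2.3 + (19.7) − (-9.067) = 31.1 mm/day.

P ≈ 31.1 mm/day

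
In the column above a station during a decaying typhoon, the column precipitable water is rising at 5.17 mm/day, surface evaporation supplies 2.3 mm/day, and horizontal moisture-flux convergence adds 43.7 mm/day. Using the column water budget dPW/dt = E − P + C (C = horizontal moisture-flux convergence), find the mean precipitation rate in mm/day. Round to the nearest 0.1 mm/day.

dPW/dt = +5.17 mm/day.
P = E + C − dPW/dt = 2.3 + (43.7) − (+5.17) = 40.8 mm/day.

P ≈ 40.8 mm/day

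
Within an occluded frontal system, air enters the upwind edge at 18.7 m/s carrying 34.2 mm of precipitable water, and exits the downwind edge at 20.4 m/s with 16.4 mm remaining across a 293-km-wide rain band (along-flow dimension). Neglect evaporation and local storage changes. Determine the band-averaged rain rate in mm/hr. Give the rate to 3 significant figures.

R ≈ 3.75 mm/hr

Column moisture flux per unit crosswind length is F = V × PW.
Inflow: F_in = 18.7 × 34.2 = 639.54 mm·m/s
Outflow: F_out = 20.4 × 16.4 = 334.56 mm·m/s
Steady-state rate R = (F_in − F_out)/L = (639.54 − 334.56) / 293000 m = 1.041e-03 mm/s.
R = 1.041e-03 × 3600 = 3.75 mm/hr.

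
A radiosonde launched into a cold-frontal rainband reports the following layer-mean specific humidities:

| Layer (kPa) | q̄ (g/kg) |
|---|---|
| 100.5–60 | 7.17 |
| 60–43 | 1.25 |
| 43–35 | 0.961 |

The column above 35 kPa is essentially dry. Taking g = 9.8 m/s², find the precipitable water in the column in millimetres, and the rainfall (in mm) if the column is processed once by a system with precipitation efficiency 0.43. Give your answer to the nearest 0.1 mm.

PW ≈ 32.6 mm; rainfall ≈ 14.0 mm

Precipitable water is the column-integrated vapour mass per unit area: PW = (1/g) Σ q̄ Δp, with q in kg/kg and Δp in Pa (1 kg/m² of water = 1 mm).
Layer 100.5–60 kPa: Δp = 405 hPa = 40500 Pa, q̄ = 0.00717 kg/kg → 0.00717 × 40500 / 9.8 = 29.63 mm
Layer 60–43 kPa: Δp = 170 hPa = 17000 Pa, q̄ = 0.00125 kg/kg → 0.00125 × 17000 / 9.8 = 2.17 mm
Layer 43–35 kPa: Δp = 80 hPa = 8000 Pa, q̄ = 0.000961 kg/kg → 0.000961 × 8000 / 9.8 = 0.78 mm
PW = 29.63 + 2.17 + 0.78 = 32.58 ≈ 32.6 mm.
Rainfall = ε × PW = 0.43 × 32.6 = 14.0 mm.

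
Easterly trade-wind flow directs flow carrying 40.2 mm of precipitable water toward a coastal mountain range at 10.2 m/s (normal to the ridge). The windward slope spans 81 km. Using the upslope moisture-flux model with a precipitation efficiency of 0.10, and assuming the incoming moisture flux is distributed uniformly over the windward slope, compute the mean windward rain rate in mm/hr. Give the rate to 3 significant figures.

Incoming column moisture flux per unit ridge length: F = V × PW = 10.2 × 40.2 = 410.04 mm·m/s.
Spread over the 81 km slope with efficiency ε = 0.10: R = ε·F/W = 0.10 × 410.04 / 81000 m = 5.062e-04 mm/s.
R = 5.062e-04 × 3600 = 1.82 mm/hr.

R ≈ 1.82 mm/hr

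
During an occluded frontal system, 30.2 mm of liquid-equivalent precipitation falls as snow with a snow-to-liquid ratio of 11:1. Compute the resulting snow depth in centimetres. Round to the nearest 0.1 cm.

Snow depth = liquid × ratio = 30.2 mm × 11 = 332.2 mm = 33.2 cm.

snow depth ≈ 33.2 cm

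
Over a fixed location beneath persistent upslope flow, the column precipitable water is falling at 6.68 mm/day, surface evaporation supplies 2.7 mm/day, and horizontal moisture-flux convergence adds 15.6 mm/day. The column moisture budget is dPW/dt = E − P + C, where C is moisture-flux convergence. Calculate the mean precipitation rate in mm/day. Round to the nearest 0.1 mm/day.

dPW/dt = -6.68 mm/day.
P = E + C − dPW/dt = 2.7 + (15.6) − (-6.68) = 25.0 mm/day.

P ≈ 25.0 mm/day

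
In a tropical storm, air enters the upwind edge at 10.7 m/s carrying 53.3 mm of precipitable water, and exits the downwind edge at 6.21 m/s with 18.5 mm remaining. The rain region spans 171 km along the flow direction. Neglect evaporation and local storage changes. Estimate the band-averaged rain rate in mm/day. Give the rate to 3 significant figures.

Column moisture flux per unit crosswind length is F = V × PW.
Inflow: F_in = 10.7 × 53.3 = 570.31 mm·m/s
Outflow: F_out = 6.21 × 18.5 = 114.885 mm·m/s
Steady-state rate R = (F_in − F_out)/L = (570.31 − 114.885) / 171000 m = 2.663e-03 mm/s.
R = 2.663e-03 × 3600 × 24 = 230 mm/day.

R ≈ 230 mm/day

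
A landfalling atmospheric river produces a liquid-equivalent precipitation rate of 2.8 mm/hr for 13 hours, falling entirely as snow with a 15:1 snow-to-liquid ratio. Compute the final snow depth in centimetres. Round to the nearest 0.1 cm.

Liquid-equivalent depth = 2.8 × 13 = 36.4 mm.
Snow depth = 36.4 mm × 15 = 546 mm = 54.6 cm.

snow depth ≈ 54.6 cm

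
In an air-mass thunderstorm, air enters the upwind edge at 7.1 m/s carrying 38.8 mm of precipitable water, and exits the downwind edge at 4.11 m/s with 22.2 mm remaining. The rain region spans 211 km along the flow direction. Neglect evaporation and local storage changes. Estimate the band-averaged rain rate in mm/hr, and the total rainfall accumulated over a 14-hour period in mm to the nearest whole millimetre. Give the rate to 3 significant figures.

R ≈ 3.14 mm/hr; total ≈ 44 mm

Column moisture flux per unit crosswind length is F = V × PW.
Inflow: F_in = 7.1 × 38.8 = 275.48 mm·m/s
Outflow: F_out = 4.11 × 22.2 = 91.242 mm·m/s
Steady-state rate R = (F_in − F_out)/L = (275.48 − 91.242) / 211000 m = 8.732e-04 mm/s.
R = 8.732e-04 × 3600 = 3.14 mm/hr.
Over 14 h: total = 3.14 × 14 = 43.96 ≈ 44 mm.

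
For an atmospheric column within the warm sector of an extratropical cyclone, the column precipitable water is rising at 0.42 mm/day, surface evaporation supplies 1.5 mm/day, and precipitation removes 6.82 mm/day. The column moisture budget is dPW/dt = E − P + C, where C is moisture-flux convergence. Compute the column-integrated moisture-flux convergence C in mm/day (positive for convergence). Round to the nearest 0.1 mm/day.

dPW/dt = +0.42 mm/day.
C = dPW/dt − E + P = (+0.42) − 1.5 + 6.82 = 5.7 mm/day.

C ≈ 5.7 mm/day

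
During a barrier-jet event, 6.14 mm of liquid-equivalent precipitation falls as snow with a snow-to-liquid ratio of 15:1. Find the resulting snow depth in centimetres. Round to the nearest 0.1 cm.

Snow depth = liquid × ratio = 6.14 mm × 15 = 92.1 mm = 9.2 cm.

snow depth ≈ 9.2 cm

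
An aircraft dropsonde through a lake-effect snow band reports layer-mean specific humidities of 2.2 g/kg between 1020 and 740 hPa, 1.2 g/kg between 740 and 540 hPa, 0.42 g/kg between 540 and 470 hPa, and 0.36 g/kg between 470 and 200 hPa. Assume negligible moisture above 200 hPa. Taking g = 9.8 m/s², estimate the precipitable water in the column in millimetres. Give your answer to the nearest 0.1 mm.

Precipitable water is the column-integrated vapour mass per unit area: PW = (1/g) Σ q̄ Δp, with q in kg/kg and Δp in Pa (1 kg/m² of water = 1 mm).
Layer 1020–740 hPa: Δp = 280 hPa = 28000 Pa, q̄ = 0.0022 kg/kg → 0.0022 × 28000 / 9.8 = 6.29 mm
Layer 740–540 hPa: Δp = 200 hPa = 20000 Pa, q̄ = 0.0012 kg/kg → 0.0012 × 20000 / 9.8 = 2.45 mm
Layer 540–470 hPa: Δp = 70 hPa = 7000 Pa, q̄ = 0.00042 kg/kg → 0.00042 × 7000 / 9.8 = 0.30 mm
Layer 470–200 hPa: Δp = 270 hPa = 27000 Pa, q̄ = 0.00036 kg/kg → 0.00036 × 27000 / 9.8 = 0.99 mm
PW = 6.29 + 2.45 + 0.30 + 0.99 = 10.03 ≈ 10.0 mm.

PW ≈ 10.0 mm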